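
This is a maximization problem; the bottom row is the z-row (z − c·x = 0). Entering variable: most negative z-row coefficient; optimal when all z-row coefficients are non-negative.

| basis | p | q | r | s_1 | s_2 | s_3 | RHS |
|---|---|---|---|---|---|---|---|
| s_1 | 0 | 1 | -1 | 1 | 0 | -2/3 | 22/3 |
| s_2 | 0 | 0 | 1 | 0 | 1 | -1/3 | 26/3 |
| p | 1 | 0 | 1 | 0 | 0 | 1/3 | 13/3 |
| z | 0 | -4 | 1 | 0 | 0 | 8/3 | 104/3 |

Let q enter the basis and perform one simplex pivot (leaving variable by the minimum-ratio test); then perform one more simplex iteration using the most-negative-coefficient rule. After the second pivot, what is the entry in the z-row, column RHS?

Ratio test on column q — row 1: (22/3)/1 = 22/3; row 2: entry 0 ≤ 0; row 3: entry 0 ≤ 0. Minimum is 22/3 at row 1 (s_1 leaves); pivot element 1.
Divide row 1 by 1; eliminate column q from the other rows.
Second iteration: most negative z-row entry is -3 in column r, so r enters.
Ratio test on column r — row 1: entry -1 ≤ 0; row 2: (26/3)/1 = 26/3; row 3: (13/3)/1 = 13/3. Minimum is 13/3 at row 3 (p leaves); pivot element 1.
Divide row 3 by 1; eliminate column r from the other rows.
After both pivots, the entry at the z-row, column RHS is 77.

77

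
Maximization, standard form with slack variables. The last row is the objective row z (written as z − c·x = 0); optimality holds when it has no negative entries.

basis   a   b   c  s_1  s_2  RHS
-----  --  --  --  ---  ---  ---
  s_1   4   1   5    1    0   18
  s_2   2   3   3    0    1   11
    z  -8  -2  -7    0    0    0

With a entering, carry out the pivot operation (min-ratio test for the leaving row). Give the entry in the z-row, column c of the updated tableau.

Ratio test on column a — row 1: 18/4 = 9/2; row 2: 11/2 = 11/2. Minimum is 9/2 at row 1 (s_1 leaves); pivot element 4.
Divide row 1 by 4; eliminate column a from the other rows.
z-row update in column c: -7 − (-8)·(5/4) = 3.

3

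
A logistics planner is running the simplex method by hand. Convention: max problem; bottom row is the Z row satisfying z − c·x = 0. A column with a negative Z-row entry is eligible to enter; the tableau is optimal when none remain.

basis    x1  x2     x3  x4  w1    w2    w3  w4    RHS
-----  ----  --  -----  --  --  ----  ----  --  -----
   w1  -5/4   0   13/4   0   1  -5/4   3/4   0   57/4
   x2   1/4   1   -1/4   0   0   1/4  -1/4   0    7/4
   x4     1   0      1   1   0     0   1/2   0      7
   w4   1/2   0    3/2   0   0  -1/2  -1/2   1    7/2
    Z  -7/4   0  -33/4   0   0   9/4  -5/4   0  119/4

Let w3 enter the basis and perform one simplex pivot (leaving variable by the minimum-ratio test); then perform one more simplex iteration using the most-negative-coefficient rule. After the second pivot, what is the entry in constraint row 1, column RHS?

15/7

Ratio test on column w3 — row 1: (57/4)/(3/4) = 19; row 2: entry -1/4 ≤ 0; row 3: 7/(1/2) = 14; row 4: entry -1/2 ≤ 0. Minimum is 14 at row 3 (x4 leaves); pivot element 1/2.
Divide row 3 by 1/2; eliminate column w3 from the other rows.
Second iteration: most negative Z-row entry is -23/4 in column x3, so x3 enters.
Ratio test on column x3 — row 1: (15/4)/(7/4) = 15/7; row 2: (21/4)/(1/4) = 21; row 3: 14/2 = 7; row 4: (21/2)/(5/2) = 21/5. Minimum is 15/7 at row 1 (w1 leaves); pivot element 7/4.
Divide row 1 by 7/4; eliminate column x3 from the other rows.
After both pivots, the entry at constraint row 1, column RHS is 15/7.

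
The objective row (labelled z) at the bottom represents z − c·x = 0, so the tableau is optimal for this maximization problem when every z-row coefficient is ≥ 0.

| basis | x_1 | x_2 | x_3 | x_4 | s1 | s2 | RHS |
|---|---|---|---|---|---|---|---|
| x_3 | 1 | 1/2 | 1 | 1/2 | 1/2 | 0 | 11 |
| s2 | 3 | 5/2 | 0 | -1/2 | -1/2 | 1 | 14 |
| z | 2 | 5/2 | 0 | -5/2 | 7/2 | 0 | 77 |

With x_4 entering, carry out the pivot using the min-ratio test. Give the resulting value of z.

Ratio test on column x_4 — row 1: 11/(1/2) = 22; row 2: entry -1/2 ≤ 0. Minimum is 22 at row 1 (x_3 leaves); pivot element 1/2.
Pivot on row 1; the z-row RHS becomes 77 − (-5/2)·22 = 132.

132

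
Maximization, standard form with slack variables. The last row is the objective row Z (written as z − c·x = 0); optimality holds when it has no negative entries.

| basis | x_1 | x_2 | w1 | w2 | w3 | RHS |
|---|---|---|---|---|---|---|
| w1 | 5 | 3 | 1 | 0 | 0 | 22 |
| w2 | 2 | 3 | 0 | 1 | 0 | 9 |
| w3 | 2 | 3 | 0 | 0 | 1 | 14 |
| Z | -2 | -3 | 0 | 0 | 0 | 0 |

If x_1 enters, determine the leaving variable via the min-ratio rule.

Column x_1 entries and ratios — w1: 22/5 = 22/5; w2: 9/2 = 9/2; w3: 14/2 = 7.
Smallest ratio is 22/5 in the row of w1, so w1 leaves.

w1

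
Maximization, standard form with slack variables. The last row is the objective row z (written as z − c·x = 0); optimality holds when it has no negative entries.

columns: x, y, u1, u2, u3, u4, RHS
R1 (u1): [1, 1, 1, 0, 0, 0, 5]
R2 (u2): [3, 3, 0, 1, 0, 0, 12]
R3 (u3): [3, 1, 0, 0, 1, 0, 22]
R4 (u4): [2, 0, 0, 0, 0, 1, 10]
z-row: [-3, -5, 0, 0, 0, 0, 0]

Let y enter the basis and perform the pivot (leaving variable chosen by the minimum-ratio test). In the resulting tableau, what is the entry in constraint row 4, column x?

2

Ratio test on column y — row 1: 5/1 = 5; row 2: 12/3 = 4; row 3: 22/1 = 22; row 4: entry 0 ≤ 0. Minimum is 4 at row 2 (u2 leaves); pivot element 3.
Divide row 2 by 3; eliminate column y from the other rows.
Row 4 update in column x: 2 − 0·1 = 2.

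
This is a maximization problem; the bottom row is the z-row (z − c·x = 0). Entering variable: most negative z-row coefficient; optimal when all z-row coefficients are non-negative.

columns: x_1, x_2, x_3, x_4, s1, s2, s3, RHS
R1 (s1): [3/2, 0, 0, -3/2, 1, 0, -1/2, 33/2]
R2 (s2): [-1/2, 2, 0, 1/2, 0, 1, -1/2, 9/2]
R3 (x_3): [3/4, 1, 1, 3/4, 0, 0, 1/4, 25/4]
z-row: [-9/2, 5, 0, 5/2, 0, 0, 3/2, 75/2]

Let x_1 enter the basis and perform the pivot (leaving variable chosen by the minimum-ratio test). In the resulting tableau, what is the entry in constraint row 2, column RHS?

26/3

Ratio test on column x_1 — row 1: (33/2)/(3/2) = 11; row 2: entry -1/2 ≤ 0; row 3: (25/4)/(3/4) = 25/3. Minimum is 25/3 at row 3 (x_3 leaves); pivot element 3/4.
Divide row 3 by 3/4; eliminate column x_1 from the other rows.
Row 2 update in column RHS: 9/2 − (-1/2)·(25/3) = 26/3.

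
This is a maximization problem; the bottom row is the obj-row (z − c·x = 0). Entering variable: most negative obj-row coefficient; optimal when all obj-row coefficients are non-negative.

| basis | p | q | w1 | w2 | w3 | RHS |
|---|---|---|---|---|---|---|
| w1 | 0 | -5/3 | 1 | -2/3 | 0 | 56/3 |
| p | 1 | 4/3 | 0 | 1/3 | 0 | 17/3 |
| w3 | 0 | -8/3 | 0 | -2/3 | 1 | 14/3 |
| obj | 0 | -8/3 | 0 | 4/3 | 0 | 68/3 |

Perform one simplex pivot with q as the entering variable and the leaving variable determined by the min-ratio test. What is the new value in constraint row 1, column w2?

Ratio test on column q — row 1: entry -5/3 ≤ 0; row 2: (17/3)/(4/3) = 17/4; row 3: entry -8/3 ≤ 0. Minimum is 17/4 at row 2 (p leaves); pivot element 4/3.
Divide row 2 by 4/3; eliminate column q from the other rows.
Row 1 update in column w2: -2/3 − (-5/3)·(1/4) = -1/4.

-1/4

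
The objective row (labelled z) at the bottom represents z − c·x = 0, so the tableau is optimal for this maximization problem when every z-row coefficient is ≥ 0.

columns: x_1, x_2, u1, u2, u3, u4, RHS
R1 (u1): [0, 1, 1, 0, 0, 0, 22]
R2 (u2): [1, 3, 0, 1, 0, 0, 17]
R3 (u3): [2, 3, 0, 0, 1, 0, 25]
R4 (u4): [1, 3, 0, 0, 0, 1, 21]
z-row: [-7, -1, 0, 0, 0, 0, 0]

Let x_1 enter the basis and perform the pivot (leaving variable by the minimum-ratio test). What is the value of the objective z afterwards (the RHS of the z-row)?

Ratio test on column x_1 — row 1: entry 0 ≤ 0; row 2: 17/1 = 17; row 3: 25/2 = 25/2; row 4: 21/1 = 21. Minimum is 25/2 at row 3 (u3 leaves); pivot element 2.
Pivot on row 3; the z-row RHS becomes 0 − (-7)·(25/2) = 175/2.

175/2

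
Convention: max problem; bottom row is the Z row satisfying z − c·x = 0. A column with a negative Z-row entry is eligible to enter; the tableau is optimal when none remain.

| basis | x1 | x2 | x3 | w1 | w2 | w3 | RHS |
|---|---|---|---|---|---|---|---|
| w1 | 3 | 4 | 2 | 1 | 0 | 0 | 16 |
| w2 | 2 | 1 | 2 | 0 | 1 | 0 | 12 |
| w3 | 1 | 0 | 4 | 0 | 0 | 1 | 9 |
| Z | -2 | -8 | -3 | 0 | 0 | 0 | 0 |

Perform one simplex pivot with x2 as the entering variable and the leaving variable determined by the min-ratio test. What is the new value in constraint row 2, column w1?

-1/4

Ratio test on column x2 — row 1: 16/4 = 4; row 2: 12/1 = 12; row 3: entry 0 ≤ 0. Minimum is 4 at row 1 (w1 leaves); pivot element 4.
Divide row 1 by 4; eliminate column x2 from the other rows.
Row 2 update in column w1: 0 − 1·(1/4) = -1/4.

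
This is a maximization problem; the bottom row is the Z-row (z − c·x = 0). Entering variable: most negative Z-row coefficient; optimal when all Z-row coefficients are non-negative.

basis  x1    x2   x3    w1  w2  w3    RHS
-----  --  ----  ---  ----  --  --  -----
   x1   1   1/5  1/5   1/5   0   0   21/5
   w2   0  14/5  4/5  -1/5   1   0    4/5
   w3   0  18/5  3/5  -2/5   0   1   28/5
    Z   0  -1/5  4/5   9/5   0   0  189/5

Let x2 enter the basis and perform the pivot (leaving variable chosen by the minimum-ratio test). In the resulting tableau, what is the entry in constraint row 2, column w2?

5/14

Ratio test on column x2 — row 1: (21/5)/(1/5) = 21; row 2: (4/5)/(14/5) = 2/7; row 3: (28/5)/(18/5) = 14/9. Minimum is 2/7 at row 2 (w2 leaves); pivot element 14/5.
Divide row 2 by 14/5; eliminate column x2 from the other rows.
In the new row 2, the w2 entry is the old entry divided by the pivot: 1/(14/5) = 5/14.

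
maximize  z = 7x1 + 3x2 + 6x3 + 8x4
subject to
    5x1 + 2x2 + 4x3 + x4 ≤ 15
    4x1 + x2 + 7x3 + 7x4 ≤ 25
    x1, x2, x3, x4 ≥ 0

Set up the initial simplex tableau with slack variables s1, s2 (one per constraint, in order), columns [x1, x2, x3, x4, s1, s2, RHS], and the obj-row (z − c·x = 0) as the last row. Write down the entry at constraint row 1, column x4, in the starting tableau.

Constraint 1 has coefficient 1 on x4.

1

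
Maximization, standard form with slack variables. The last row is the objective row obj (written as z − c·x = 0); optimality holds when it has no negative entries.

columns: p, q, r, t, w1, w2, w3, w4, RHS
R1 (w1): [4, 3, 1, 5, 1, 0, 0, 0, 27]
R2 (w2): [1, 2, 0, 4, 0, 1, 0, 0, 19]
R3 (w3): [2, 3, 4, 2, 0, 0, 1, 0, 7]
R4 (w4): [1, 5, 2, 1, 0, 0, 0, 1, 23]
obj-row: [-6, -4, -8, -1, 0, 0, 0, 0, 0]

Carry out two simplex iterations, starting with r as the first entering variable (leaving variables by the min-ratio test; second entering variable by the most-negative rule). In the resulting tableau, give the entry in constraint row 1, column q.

-3

Ratio test on column r — row 1: 27/1 = 27; row 2: entry 0 ≤ 0; row 3: 7/4 = 7/4; row 4: 23/2 = 23/2. Minimum is 7/4 at row 3 (w3 leaves); pivot element 4.
Divide row 3 by 4; eliminate column r from the other rows.
Second iteration: most negative obj-row entry is -2 in column p, so p enters.
Ratio test on column p — row 1: (101/4)/(7/2) = 101/14; row 2: 19/1 = 19; row 3: (7/4)/(1/2) = 7/2; row 4: entry 0 ≤ 0. Minimum is 7/2 at row 3 (r leaves); pivot element 1/2.
Divide row 3 by 1/2; eliminate column p from the other rows.
After both pivots, the entry at constraint row 1, column q is -3.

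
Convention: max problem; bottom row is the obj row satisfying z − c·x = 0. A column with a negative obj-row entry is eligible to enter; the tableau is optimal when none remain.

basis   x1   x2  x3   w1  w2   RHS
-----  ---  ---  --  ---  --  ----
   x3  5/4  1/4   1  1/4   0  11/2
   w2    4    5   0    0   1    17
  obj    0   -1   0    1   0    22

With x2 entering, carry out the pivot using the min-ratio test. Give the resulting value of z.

Ratio test on column x2 — row 1: (11/2)/(1/4) = 22; row 2: 17/5 = 17/5. Minimum is 17/5 at row 2 (w2 leaves); pivot element 5.
Pivot on row 2; the obj-row RHS becomes 22 − (-1)·(17/5) = 127/5.

127/5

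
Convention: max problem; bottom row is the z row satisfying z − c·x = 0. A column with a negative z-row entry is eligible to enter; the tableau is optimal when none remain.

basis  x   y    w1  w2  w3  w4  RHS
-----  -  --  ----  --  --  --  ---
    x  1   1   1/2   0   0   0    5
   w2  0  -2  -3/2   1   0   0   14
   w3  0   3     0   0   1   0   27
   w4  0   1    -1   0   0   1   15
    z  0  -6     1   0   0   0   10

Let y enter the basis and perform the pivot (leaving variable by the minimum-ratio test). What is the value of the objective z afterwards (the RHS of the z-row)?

Ratio test on column y — row 1: 5/1 = 5; row 2: entry -2 ≤ 0; row 3: 27/3 = 9; row 4: 15/1 = 15. Minimum is 5 at row 1 (x leaves); pivot element 1.
Pivot on row 1; the z-row RHS becomes 10 − (-6)·5 = 40.

40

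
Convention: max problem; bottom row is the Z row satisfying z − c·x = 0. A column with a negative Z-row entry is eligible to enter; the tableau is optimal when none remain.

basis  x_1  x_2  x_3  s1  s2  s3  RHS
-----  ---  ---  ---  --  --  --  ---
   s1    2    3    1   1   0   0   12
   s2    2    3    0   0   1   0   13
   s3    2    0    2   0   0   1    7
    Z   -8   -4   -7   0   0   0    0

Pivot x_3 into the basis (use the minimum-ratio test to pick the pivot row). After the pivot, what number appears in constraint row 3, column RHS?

7/2

Ratio test on column x_3 — row 1: 12/1 = 12; row 2: entry 0 ≤ 0; row 3: 7/2 = 7/2. Minimum is 7/2 at row 3 (s3 leaves); pivot element 2.
Divide row 3 by 2; eliminate column x_3 from the other rows.
In the new row 3, the RHS entry is the old entry divided by the pivot: 7/2 = 7/2.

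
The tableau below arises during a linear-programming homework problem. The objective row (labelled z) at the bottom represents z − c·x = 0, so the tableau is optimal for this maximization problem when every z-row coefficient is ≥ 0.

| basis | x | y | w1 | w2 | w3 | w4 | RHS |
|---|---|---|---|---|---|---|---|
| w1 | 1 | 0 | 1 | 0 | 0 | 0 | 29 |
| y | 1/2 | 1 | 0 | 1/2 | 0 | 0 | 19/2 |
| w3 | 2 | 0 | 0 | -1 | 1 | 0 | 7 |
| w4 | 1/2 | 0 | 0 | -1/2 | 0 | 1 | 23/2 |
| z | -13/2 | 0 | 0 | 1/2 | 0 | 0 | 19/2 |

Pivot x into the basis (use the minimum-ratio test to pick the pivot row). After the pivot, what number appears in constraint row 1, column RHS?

51/2

Ratio test on column x — row 1: 29/1 = 29; row 2: (19/2)/(1/2) = 19; row 3: 7/2 = 7/2; row 4: (23/2)/(1/2) = 23. Minimum is 7/2 at row 3 (w3 leaves); pivot element 2.
Divide row 3 by 2; eliminate column x from the other rows.
Row 1 update in column RHS: 29 − 1·(7/2) = 51/2.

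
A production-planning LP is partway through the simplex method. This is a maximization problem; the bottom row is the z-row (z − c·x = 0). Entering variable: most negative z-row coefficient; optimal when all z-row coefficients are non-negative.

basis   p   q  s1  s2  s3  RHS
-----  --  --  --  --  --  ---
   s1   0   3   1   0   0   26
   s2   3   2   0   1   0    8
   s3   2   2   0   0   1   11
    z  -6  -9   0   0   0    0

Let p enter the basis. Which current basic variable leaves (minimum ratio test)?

Column p entries and ratios — s1: 0 ≤ 0, skip; s2: 8/3 = 8/3; s3: 11/2 = 11/2.
Smallest ratio is 8/3 in the row of s2, so s2 leaves.

s2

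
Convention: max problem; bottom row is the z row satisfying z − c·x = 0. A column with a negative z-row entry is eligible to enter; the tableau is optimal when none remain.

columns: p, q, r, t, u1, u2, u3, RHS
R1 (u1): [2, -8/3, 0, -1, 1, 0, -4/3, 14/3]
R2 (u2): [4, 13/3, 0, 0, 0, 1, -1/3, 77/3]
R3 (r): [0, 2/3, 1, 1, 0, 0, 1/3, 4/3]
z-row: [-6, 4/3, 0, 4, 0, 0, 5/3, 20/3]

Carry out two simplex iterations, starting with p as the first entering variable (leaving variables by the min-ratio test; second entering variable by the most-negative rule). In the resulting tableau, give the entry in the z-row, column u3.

Ratio test on column p — row 1: (14/3)/2 = 7/3; row 2: (77/3)/4 = 77/12; row 3: entry 0 ≤ 0. Minimum is 7/3 at row 1 (u1 leaves); pivot element 2.
Divide row 1 by 2; eliminate column p from the other rows.
Second iteration: most negative z-row entry is -20/3 in column q, so q enters.
Ratio test on column q — row 1: entry -4/3 ≤ 0; row 2: (49/3)/(29/3) = 49/29; row 3: (4/3)/(2/3) = 2. Minimum is 49/29 at row 2 (u2 leaves); pivot element 29/3.
Divide row 2 by 29/3; eliminate column q from the other rows.
After both pivots, the entry at the z-row, column u3 is -21/29.

-21/29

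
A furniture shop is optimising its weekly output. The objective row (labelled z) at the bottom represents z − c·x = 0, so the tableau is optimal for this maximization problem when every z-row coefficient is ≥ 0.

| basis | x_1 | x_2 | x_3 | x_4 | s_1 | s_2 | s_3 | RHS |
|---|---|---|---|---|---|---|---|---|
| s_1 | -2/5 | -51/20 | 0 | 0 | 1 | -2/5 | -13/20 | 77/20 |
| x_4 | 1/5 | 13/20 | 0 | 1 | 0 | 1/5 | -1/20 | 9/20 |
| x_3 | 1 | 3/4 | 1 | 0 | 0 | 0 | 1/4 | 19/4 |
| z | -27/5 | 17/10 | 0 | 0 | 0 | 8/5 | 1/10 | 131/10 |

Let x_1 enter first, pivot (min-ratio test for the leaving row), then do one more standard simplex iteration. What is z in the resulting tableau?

63/2

Ratio test on column x_1 — row 1: entry -2/5 ≤ 0; row 2: (9/20)/(1/5) = 9/4; row 3: (19/4)/1 = 19/4. Minimum is 9/4 at row 2 (x_4 leaves); pivot element 1/5.
Pivot on row 2; the z-row RHS becomes 131/10 − (-27/5)·(9/4) = 101/4.
Next entering variable (most negative z-row entry -5/4): s_3.
Ratio test on column s_3 — row 1: entry -3/4 ≤ 0; row 2: entry -1/4 ≤ 0; row 3: (5/2)/(1/2) = 5. Minimum is 5 at row 3 (x_3 leaves); pivot element 1/2.
After the second pivot the z-row RHS is 101/4 − (-5/4)·5 = 63/2.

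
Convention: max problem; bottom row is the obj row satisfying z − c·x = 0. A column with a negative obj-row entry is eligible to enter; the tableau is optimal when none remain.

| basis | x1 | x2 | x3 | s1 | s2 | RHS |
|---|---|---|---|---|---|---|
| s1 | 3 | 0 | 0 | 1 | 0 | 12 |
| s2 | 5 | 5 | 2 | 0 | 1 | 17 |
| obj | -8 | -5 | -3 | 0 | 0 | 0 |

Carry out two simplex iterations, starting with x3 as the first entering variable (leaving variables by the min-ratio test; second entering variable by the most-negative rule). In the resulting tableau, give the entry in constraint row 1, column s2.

Ratio test on column x3 — row 1: entry 0 ≤ 0; row 2: 17/2 = 17/2. Minimum is 17/2 at row 2 (s2 leaves); pivot element 2.
Divide row 2 by 2; eliminate column x3 from the other rows.
Second iteration: most negative obj-row entry is -1/2 in column x1, so x1 enters.
Ratio test on column x1 — row 1: 12/3 = 4; row 2: (17/2)/(5/2) = 17/5. Minimum is 17/5 at row 2 (x3 leaves); pivot element 5/2.
Divide row 2 by 5/2; eliminate column x1 from the other rows.
After both pivots, the entry at constraint row 1, column s2 is -3/5.

-3/5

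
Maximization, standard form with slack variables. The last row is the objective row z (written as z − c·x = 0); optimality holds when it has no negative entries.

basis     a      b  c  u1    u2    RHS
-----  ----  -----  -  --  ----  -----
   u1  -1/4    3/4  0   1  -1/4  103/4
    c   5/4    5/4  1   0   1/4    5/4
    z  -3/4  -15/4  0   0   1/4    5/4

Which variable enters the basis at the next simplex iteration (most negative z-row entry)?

Negative z-row entries: a: -3/4, b: -15/4.
The most negative is -15/4 in column b, so b enters.

b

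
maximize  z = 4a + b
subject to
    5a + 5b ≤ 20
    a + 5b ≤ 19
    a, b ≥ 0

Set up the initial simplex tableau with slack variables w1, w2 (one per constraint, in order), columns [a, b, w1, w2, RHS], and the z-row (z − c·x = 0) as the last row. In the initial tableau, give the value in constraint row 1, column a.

Constraint 1 has coefficient 5 on a.

5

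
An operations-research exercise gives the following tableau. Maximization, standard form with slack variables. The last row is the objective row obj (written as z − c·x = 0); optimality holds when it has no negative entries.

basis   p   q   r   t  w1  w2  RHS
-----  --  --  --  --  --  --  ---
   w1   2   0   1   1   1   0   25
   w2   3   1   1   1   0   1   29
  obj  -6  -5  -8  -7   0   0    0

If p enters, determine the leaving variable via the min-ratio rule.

w2

Column p entries and ratios — w1: 25/2 = 25/2; w2: 29/3 = 29/3.
Smallest ratio is 29/3 in the row of w2, so w2 leaves.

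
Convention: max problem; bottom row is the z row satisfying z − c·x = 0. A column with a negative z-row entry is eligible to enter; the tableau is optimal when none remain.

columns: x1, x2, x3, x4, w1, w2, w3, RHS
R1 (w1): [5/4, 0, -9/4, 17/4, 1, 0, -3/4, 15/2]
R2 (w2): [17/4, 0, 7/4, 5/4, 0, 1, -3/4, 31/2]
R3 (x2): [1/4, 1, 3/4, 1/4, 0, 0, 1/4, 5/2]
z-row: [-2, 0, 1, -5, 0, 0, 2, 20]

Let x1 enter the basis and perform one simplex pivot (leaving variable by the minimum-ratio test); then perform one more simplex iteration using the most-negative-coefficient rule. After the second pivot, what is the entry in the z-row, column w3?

23/22

Ratio test on column x1 — row 1: (15/2)/(5/4) = 6; row 2: (31/2)/(17/4) = 62/17; row 3: (5/2)/(1/4) = 10. Minimum is 62/17 at row 2 (w2 leaves); pivot element 17/4.
Divide row 2 by 17/4; eliminate column x1 from the other rows.
Second iteration: most negative z-row entry is -75/17 in column x4, so x4 enters.
Ratio test on column x4 — row 1: (50/17)/(66/17) = 25/33; row 2: (62/17)/(5/17) = 62/5; row 3: (27/17)/(3/17) = 9. Minimum is 25/33 at row 1 (w1 leaves); pivot element 66/17.
Divide row 1 by 66/17; eliminate column x4 from the other rows.
After both pivots, the entry at the z-row, column w3 is 23/22.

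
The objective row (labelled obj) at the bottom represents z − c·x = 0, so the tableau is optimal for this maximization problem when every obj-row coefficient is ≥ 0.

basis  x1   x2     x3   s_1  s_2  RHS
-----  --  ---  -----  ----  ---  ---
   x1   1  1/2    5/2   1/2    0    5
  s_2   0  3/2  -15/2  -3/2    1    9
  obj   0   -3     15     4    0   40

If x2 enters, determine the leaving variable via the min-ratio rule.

s_2

Column x2 entries and ratios — x1: 5/(1/2) = 10; s_2: 9/(3/2) = 6.
Smallest ratio is 6 in the row of s_2, so s_2 leaves.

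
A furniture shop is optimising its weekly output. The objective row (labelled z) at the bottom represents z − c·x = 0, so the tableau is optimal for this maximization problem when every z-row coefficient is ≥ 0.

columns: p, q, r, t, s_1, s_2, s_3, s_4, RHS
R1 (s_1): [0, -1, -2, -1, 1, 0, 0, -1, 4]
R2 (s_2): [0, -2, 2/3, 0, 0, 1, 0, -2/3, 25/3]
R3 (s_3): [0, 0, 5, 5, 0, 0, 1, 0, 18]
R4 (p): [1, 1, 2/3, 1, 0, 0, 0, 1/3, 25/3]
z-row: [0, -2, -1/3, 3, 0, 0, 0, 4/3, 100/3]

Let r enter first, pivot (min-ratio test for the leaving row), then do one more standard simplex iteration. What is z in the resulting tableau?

Ratio test on column r — row 1: entry -2 ≤ 0; row 2: (25/3)/(2/3) = 25/2; row 3: 18/5 = 18/5; row 4: (25/3)/(2/3) = 25/2. Minimum is 18/5 at row 3 (s_3 leaves); pivot element 5.
Pivot on row 3; the z-row RHS becomes 100/3 − (-1/3)·(18/5) = 518/15.
Next entering variable (most negative z-row entry -2): q.
Ratio test on column q — row 1: entry -1 ≤ 0; row 2: entry -2 ≤ 0; row 3: entry 0 ≤ 0; row 4: (89/15)/1 = 89/15. Minimum is 89/15 at row 4 (p leaves); pivot element 1.
After the second pivot the z-row RHS is 518/15 − (-2)·(89/15) = 232/5.

232/5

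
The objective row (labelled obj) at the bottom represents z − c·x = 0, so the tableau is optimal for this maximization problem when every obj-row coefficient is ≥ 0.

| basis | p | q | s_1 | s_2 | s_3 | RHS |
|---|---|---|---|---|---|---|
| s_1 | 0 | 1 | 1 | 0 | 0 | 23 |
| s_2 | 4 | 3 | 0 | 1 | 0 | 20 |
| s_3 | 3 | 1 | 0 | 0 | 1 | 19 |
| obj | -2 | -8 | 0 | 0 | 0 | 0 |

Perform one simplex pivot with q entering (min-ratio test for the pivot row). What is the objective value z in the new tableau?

160/3

Ratio test on column q — row 1: 23/1 = 23; row 2: 20/3 = 20/3; row 3: 19/1 = 19. Minimum is 20/3 at row 2 (s_2 leaves); pivot element 3.
Pivot on row 2; the obj-row RHS becomes 0 − (-8)·(20/3) = 160/3.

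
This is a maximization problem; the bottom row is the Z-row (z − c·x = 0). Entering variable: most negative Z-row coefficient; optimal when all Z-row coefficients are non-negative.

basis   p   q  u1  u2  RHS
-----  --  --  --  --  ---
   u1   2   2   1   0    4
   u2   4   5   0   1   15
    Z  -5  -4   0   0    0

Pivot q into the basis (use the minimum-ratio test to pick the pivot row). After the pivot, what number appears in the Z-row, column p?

-1

Ratio test on column q — row 1: 4/2 = 2; row 2: 15/5 = 3. Minimum is 2 at row 1 (u1 leaves); pivot element 2.
Divide row 1 by 2; eliminate column q from the other rows.
Z-row update in column p: -5 − (-4)·1 = -1.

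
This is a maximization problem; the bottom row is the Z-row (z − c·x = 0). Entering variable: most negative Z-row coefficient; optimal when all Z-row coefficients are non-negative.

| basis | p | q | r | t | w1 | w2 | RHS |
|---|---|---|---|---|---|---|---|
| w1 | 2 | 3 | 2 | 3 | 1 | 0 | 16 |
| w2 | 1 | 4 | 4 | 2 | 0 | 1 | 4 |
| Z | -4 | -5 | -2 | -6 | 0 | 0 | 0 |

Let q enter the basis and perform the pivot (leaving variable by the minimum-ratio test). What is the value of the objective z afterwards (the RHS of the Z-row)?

5

Ratio test on column q — row 1: 16/3 = 16/3; row 2: 4/4 = 1. Minimum is 1 at row 2 (w2 leaves); pivot element 4.
Pivot on row 2; the Z-row RHS becomes 0 − (-5)·1 = 5.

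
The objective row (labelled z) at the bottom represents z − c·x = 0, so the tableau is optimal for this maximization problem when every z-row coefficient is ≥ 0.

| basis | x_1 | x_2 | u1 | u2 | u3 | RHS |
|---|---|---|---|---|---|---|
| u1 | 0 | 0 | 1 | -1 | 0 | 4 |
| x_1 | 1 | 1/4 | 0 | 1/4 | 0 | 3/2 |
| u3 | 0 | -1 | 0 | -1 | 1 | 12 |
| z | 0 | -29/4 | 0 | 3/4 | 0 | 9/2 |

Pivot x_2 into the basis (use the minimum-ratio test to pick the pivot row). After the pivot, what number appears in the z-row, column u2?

8

Ratio test on column x_2 — row 1: entry 0 ≤ 0; row 2: (3/2)/(1/4) = 6; row 3: entry -1 ≤ 0. Minimum is 6 at row 2 (x_1 leaves); pivot element 1/4.
Divide row 2 by 1/4; eliminate column x_2 from the other rows.
z-row update in column u2: 3/4 − (-29/4)·1 = 8.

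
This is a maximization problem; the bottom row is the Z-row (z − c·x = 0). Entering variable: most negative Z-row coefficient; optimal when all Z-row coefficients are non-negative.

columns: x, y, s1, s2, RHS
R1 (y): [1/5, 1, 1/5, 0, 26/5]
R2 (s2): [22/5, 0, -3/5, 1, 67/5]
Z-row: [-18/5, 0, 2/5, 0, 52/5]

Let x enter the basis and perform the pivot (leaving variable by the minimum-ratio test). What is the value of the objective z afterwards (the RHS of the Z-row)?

Ratio test on column x — row 1: (26/5)/(1/5) = 26; row 2: (67/5)/(22/5) = 67/22. Minimum is 67/22 at row 2 (s2 leaves); pivot element 22/5.
Pivot on row 2; the Z-row RHS becomes 52/5 − (-18/5)·(67/22) = 235/11.

235/11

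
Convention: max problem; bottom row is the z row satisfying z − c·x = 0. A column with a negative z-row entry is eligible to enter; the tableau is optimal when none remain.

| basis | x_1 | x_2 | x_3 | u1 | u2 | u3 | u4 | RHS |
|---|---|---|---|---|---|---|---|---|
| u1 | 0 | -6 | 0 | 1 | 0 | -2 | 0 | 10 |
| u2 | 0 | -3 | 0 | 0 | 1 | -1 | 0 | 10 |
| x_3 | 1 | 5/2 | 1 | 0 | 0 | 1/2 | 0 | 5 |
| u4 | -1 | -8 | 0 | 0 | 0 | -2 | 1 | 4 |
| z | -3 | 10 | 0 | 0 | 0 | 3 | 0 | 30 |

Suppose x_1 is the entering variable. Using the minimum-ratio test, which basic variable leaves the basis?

x_3

Column x_1 entries and ratios — u1: 0 ≤ 0, skip; u2: 0 ≤ 0, skip; x_3: 5/1 = 5; u4: -1 ≤ 0, skip.
Smallest ratio is 5 in the row of x_3, so x_3 leaves.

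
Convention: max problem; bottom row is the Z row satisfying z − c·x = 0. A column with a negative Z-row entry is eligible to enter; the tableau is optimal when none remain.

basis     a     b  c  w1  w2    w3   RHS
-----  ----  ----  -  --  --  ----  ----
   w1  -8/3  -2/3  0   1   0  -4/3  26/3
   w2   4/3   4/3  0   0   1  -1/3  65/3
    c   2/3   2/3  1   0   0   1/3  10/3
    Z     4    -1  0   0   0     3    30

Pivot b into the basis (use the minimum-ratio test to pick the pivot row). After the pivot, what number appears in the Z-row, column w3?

Ratio test on column b — row 1: entry -2/3 ≤ 0; row 2: (65/3)/(4/3) = 65/4; row 3: (10/3)/(2/3) = 5. Minimum is 5 at row 3 (c leaves); pivot element 2/3.
Divide row 3 by 2/3; eliminate column b from the other rows.
Z-row update in column w3: 3 − (-1)·(1/2) = 7/2.

7/2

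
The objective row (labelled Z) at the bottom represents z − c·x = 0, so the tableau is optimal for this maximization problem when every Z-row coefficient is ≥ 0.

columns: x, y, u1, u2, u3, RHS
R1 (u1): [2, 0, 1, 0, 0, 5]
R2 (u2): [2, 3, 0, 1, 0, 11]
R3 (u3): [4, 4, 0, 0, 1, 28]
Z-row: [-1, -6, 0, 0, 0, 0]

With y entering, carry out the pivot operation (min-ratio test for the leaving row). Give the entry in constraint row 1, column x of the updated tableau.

2

Ratio test on column y — row 1: entry 0 ≤ 0; row 2: 11/3 = 11/3; row 3: 28/4 = 7. Minimum is 11/3 at row 2 (u2 leaves); pivot element 3.
Divide row 2 by 3; eliminate column y from the other rows.
Row 1 update in column x: 2 − 0·(2/3) = 2.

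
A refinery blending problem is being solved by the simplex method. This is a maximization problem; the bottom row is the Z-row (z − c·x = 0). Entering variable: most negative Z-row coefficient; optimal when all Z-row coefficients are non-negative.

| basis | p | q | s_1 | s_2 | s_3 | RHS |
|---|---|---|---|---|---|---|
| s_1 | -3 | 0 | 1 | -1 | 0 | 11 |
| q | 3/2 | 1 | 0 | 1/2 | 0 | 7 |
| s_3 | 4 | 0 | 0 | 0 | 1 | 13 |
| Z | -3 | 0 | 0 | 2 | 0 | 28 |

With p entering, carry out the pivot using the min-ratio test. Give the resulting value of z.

151/4

Ratio test on column p — row 1: entry -3 ≤ 0; row 2: 7/(3/2) = 14/3; row 3: 13/4 = 13/4. Minimum is 13/4 at row 3 (s_3 leaves); pivot element 4.
Pivot on row 3; the Z-row RHS becomes 28 − (-3)·(13/4) = 151/4.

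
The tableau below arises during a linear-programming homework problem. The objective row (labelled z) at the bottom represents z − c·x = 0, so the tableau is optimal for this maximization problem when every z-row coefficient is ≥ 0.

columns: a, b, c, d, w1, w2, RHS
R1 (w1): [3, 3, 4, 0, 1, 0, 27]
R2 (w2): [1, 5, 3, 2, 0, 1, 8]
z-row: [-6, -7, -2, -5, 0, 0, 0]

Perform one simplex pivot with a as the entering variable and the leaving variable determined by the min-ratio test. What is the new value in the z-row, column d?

Ratio test on column a — row 1: 27/3 = 9; row 2: 8/1 = 8. Minimum is 8 at row 2 (w2 leaves); pivot element 1.
Divide row 2 by 1; eliminate column a from the other rows.
z-row update in column d: -5 − (-6)·2 = 7.

7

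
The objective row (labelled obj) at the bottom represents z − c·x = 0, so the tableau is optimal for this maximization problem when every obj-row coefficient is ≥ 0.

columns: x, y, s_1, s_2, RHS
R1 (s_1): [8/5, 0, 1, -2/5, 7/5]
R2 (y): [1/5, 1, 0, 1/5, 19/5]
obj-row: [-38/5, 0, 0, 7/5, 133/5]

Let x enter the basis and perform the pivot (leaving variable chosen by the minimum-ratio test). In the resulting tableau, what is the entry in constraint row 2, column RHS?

Ratio test on column x — row 1: (7/5)/(8/5) = 7/8; row 2: (19/5)/(1/5) = 19. Minimum is 7/8 at row 1 (s_1 leaves); pivot element 8/5.
Divide row 1 by 8/5; eliminate column x from the other rows.
Row 2 update in column RHS: 19/5 − (1/5)·(7/8) = 29/8.

29/8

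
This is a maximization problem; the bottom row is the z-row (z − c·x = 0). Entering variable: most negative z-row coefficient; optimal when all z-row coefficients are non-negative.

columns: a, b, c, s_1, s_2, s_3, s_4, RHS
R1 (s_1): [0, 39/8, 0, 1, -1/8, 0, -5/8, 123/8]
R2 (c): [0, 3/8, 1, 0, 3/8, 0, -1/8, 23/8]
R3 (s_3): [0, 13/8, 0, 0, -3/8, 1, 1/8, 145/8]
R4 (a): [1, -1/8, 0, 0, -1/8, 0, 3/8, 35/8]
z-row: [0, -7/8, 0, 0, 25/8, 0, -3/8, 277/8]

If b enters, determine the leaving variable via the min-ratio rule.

s_1

Column b entries and ratios — s_1: (123/8)/(39/8) = 41/13; c: (23/8)/(3/8) = 23/3; s_3: (145/8)/(13/8) = 145/13; a: -1/8 ≤ 0, skip.
Smallest ratio is 41/13 in the row of s_1, so s_1 leaves.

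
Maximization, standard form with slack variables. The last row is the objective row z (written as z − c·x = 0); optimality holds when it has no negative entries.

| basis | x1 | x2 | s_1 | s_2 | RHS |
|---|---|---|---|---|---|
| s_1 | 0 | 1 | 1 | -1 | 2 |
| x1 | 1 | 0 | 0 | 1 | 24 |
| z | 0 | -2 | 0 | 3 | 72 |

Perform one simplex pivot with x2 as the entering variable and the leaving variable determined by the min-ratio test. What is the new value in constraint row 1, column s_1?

1

Ratio test on column x2 — row 1: 2/1 = 2; row 2: entry 0 ≤ 0. Minimum is 2 at row 1 (s_1 leaves); pivot element 1.
Divide row 1 by 1; eliminate column x2 from the other rows.
In the new row 1, the s_1 entry is the old entry divided by the pivot: 1/1 = 1.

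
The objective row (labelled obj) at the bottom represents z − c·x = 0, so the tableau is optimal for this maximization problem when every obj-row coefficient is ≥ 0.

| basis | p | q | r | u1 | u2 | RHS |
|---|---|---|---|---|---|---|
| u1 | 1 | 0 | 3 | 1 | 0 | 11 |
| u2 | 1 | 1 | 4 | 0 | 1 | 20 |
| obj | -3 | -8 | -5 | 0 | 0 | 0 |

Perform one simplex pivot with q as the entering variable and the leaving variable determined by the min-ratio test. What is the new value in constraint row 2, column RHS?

Ratio test on column q — row 1: entry 0 ≤ 0; row 2: 20/1 = 20. Minimum is 20 at row 2 (u2 leaves); pivot element 1.
Divide row 2 by 1; eliminate column q from the other rows.
In the new row 2, the RHS entry is the old entry divided by the pivot: 20/1 = 20.

20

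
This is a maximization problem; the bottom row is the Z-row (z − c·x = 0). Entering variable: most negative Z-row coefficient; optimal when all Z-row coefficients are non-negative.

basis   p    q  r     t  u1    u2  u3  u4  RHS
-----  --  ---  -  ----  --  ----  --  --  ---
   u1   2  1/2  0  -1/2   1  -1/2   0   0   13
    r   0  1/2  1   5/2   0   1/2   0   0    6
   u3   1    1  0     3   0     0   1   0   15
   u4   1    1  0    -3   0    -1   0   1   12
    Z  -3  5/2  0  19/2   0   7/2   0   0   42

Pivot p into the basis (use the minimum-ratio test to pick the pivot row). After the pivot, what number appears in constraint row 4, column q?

3/4

Ratio test on column p — row 1: 13/2 = 13/2; row 2: entry 0 ≤ 0; row 3: 15/1 = 15; row 4: 12/1 = 12. Minimum is 13/2 at row 1 (u1 leaves); pivot element 2.
Divide row 1 by 2; eliminate column p from the other rows.
Row 4 update in column q: 1 − 1·(1/4) = 3/4.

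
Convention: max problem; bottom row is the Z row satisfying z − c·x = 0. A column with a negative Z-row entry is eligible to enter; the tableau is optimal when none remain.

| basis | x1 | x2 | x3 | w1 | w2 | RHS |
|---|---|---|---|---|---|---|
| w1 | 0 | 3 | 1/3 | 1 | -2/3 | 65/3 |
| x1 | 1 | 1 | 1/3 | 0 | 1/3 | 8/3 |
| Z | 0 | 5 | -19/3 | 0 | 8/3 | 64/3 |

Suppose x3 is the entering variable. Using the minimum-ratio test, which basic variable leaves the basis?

Column x3 entries and ratios — w1: (65/3)/(1/3) = 65; x1: (8/3)/(1/3) = 8.
Smallest ratio is 8 in the row of x1, so x1 leaves.

x1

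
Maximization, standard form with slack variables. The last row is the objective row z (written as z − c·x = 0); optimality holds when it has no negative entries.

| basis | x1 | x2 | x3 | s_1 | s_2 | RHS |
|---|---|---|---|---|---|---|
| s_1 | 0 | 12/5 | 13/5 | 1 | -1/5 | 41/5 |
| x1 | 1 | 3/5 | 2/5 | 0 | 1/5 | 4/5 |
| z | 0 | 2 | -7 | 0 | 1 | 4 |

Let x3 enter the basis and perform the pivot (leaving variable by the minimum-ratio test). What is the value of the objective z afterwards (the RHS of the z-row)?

Ratio test on column x3 — row 1: (41/5)/(13/5) = 41/13; row 2: (4/5)/(2/5) = 2. Minimum is 2 at row 2 (x1 leaves); pivot element 2/5.
Pivot on row 2; the z-row RHS becomes 4 − (-7)·2 = 18.

18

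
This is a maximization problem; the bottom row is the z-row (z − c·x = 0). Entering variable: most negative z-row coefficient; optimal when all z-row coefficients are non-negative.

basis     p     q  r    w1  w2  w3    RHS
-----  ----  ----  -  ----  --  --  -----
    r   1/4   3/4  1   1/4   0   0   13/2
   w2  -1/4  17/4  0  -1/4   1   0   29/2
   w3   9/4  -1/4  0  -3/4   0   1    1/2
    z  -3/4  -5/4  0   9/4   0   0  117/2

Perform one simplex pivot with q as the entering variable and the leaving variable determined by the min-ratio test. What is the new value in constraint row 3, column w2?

1/17

Ratio test on column q — row 1: (13/2)/(3/4) = 26/3; row 2: (29/2)/(17/4) = 58/17; row 3: entry -1/4 ≤ 0. Minimum is 58/17 at row 2 (w2 leaves); pivot element 17/4.
Divide row 2 by 17/4; eliminate column q from the other rows.
Row 3 update in column w2: 0 − (-1/4)·(4/17) = 1/17.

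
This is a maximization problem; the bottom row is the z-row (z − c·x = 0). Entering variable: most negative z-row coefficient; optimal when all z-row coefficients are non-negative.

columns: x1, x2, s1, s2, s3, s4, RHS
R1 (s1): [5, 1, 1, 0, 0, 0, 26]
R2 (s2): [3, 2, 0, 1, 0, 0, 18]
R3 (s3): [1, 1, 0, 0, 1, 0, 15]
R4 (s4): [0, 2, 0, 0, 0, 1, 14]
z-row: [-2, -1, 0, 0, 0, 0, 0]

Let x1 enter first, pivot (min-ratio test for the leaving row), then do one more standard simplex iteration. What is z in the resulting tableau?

Ratio test on column x1 — row 1: 26/5 = 26/5; row 2: 18/3 = 6; row 3: 15/1 = 15; row 4: entry 0 ≤ 0. Minimum is 26/5 at row 1 (s1 leaves); pivot element 5.
Pivot on row 1; the z-row RHS becomes 0 − (-2)·(26/5) = 52/5.
Next entering variable (most negative z-row entry -3/5): x2.
Ratio test on column x2 — row 1: (26/5)/(1/5) = 26; row 2: (12/5)/(7/5) = 12/7; row 3: (49/5)/(4/5) = 49/4; row 4: 14/2 = 7. Minimum is 12/7 at row 2 (s2 leaves); pivot element 7/5.
After the second pivot the z-row RHS is 52/5 − (-3/5)·(12/7) = 80/7.

80/7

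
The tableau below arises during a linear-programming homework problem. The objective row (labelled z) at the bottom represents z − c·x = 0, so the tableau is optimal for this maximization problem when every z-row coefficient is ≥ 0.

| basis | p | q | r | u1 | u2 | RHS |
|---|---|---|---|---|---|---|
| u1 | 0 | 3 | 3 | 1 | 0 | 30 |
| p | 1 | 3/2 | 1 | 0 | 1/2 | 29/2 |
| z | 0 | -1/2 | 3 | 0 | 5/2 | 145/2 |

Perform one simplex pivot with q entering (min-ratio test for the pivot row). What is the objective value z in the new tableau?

Ratio test on column q — row 1: 30/3 = 10; row 2: (29/2)/(3/2) = 29/3. Minimum is 29/3 at row 2 (p leaves); pivot element 3/2.
Pivot on row 2; the z-row RHS becomes 145/2 − (-1/2)·(29/3) = 232/3.

232/3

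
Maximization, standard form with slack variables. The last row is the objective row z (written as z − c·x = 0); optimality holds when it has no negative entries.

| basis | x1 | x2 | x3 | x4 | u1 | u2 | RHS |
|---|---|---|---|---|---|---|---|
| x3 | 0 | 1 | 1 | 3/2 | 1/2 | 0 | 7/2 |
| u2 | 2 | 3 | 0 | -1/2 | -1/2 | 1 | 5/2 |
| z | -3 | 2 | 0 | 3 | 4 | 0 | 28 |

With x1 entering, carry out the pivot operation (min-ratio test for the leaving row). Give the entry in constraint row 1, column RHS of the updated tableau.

7/2

Ratio test on column x1 — row 1: entry 0 ≤ 0; row 2: (5/2)/2 = 5/4. Minimum is 5/4 at row 2 (u2 leaves); pivot element 2.
Divide row 2 by 2; eliminate column x1 from the other rows.
Row 1 update in column RHS: 7/2 − 0·(5/4) = 7/2.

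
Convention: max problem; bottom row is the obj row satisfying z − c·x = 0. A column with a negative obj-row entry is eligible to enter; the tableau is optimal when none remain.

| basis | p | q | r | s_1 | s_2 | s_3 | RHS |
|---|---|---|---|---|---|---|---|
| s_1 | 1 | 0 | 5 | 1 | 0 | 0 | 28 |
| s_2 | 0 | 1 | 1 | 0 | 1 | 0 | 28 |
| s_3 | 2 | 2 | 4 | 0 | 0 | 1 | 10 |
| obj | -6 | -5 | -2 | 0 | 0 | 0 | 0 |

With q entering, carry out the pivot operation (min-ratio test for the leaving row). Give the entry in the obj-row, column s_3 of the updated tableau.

Ratio test on column q — row 1: entry 0 ≤ 0; row 2: 28/1 = 28; row 3: 10/2 = 5. Minimum is 5 at row 3 (s_3 leaves); pivot element 2.
Divide row 3 by 2; eliminate column q from the other rows.
obj-row update in column s_3: 0 − (-5)·(1/2) = 5/2.

5/2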